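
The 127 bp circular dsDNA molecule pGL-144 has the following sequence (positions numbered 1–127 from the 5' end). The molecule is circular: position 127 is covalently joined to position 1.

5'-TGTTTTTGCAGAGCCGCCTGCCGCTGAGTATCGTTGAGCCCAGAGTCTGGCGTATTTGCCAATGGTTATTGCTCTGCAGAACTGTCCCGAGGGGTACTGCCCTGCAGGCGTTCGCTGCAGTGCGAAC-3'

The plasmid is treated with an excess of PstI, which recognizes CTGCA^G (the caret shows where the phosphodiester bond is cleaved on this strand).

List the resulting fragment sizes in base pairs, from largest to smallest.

86, 28, 13 bp

PstI sites (CTGCAG) start at positions 74, 102, 115.
PstI cuts after base 5 of each site (before the last base), so after positions 78, 106, 119.
Circular molecule, 3 cuts → 3 fragments:
  79–106 → 28 bp
  107–119 → 13 bp
  120–127 then 1–78 → 8 + 78 = 86 bp
Sorted largest to smallest: 86, 28, 13 bp.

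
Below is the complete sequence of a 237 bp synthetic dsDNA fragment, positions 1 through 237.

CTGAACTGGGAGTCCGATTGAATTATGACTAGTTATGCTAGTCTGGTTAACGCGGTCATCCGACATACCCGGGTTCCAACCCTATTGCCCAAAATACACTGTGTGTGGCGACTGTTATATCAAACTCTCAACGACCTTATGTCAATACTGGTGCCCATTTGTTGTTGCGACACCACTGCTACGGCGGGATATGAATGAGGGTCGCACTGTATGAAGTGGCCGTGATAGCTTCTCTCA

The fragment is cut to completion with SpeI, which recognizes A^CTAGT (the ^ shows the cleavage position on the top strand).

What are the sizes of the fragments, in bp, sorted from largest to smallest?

The SpeI site (ACTAGT) starts at position 28.
SpeI cuts after the first base of each site, so after position 28.
Linear molecule, 1 cut → 2 fragments:
  1–28 → 28 bp
  29–237 → 209 bp
Sorted largest to smallest: 209, 28 bp.

209, 28 bp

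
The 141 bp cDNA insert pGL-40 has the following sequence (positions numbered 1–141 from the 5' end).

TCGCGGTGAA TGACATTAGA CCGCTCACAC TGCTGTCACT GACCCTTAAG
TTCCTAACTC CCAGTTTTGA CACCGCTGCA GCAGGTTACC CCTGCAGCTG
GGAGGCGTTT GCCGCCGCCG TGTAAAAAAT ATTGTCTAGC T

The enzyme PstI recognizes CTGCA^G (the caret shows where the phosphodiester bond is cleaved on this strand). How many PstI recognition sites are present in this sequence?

2

CTGCAG occurs starting at positions 76, 92.
PstI cuts at 2 sites.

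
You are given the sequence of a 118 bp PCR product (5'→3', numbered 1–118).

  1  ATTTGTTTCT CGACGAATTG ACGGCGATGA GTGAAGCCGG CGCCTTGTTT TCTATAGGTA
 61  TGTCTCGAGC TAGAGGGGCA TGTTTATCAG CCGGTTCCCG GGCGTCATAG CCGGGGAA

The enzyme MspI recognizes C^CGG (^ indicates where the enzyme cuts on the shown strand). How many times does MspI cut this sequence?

CCGG occurs starting at positions 37, 91, 98, 111.
MspI cuts at 4 sites.

4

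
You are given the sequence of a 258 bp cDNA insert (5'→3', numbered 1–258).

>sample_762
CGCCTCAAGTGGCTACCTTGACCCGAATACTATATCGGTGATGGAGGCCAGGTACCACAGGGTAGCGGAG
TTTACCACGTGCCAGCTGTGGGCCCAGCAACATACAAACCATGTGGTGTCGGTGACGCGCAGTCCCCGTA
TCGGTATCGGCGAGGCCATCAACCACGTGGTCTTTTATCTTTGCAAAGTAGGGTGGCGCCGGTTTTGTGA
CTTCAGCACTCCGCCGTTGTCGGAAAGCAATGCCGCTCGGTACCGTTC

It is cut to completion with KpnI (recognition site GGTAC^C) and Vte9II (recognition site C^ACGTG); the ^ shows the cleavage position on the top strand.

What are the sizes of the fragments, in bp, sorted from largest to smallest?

KpnI sites (GGTACC) start at positions 51, 249.
KpnI cuts after base 5 of each site (before the last base), so after positions 55, 253.
Vte9II sites (CACGTG) start at positions 76, 164.
Vte9II cuts after the first base of each site, so after positions 76, 164.
Combined cut positions: 55, 76, 164, 253.
Linear molecule, 4 cuts → 5 fragments:
  1–55 → 55 bp
  56–76 → 21 bp
  77–164 → 88 bp
  165–253 → 89 bp
  254–258 → 5 bp
Sorted largest to smallest: 89, 88, 55, 21, 5 bp.

89, 88, 55, 21, 5 bp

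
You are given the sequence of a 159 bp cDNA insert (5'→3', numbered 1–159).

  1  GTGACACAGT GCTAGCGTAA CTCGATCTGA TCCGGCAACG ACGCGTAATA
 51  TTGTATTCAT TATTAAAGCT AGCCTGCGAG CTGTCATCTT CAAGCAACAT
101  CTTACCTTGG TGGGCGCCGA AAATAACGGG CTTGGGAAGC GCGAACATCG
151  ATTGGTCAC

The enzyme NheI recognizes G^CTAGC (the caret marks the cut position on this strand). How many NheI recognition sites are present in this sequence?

2

GCTAGC occurs starting at positions 11, 68.
NheI cuts at 2 sites.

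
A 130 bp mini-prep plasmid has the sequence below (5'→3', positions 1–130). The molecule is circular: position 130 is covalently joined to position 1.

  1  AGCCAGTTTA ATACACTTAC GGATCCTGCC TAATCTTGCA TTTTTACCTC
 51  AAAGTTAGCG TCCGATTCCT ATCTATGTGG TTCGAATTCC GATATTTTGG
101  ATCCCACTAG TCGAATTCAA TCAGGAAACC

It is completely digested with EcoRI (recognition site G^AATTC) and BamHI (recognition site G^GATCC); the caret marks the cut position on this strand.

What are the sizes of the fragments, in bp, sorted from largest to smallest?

63, 38, 15, 14 bp

EcoRI sites (GAATTC) start at positions 84, 113.
EcoRI cuts after the first base of each site, so after positions 84, 113.
BamHI sites (GGATCC) start at positions 21, 99.
BamHI cuts after the first base of each site, so after positions 21, 99.
Combined cut positions: 21, 84, 99, 113.
Circular molecule, 4 cuts → 4 fragments:
  22–84 → 63 bp
  85–99 → 15 bp
  100–113 → 14 bp
  114–130 then 1–21 → 17 + 21 = 38 bp
Sorted largest to smallest: 63, 38, 15, 14 bp.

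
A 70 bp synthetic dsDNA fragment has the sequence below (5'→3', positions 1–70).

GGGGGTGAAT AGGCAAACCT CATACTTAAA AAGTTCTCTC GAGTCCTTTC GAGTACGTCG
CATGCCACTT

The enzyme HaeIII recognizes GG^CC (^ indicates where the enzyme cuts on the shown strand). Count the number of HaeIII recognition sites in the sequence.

No occurrence of GGCC is present in the sequence.
HaeIII does not cut: 0 sites.

0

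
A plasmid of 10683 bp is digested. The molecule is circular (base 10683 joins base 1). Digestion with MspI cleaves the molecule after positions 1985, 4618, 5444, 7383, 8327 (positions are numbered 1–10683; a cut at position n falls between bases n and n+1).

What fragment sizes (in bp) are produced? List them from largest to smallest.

Circular molecule, 5 cuts → 5 fragments:
  4618 − 1985 = 2633 bp
  5444 − 4618 = 826 bp
  7383 − 5444 = 1939 bp
  8327 − 7383 = 944 bp
  wrap: 10683 − 8327 + 1985 = 4341 bp
Sorted largest to smallest: 4341, 2633, 1939, 944, 826 bp.

4341, 2633, 1939, 944, 826 bp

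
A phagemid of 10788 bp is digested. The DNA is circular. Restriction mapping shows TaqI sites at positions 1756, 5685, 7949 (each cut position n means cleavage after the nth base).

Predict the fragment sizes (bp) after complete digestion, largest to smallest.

4595, 3929, 2264 bp

Circular molecule, 3 cuts → 3 fragments:
  5685 − 1756 = 3929 bp
  7949 − 5685 = 2264 bp
  wrap: 10788 − 7949 + 1756 = 4595 bp
Sorted largest to smallest: 4595, 3929, 2264 bp.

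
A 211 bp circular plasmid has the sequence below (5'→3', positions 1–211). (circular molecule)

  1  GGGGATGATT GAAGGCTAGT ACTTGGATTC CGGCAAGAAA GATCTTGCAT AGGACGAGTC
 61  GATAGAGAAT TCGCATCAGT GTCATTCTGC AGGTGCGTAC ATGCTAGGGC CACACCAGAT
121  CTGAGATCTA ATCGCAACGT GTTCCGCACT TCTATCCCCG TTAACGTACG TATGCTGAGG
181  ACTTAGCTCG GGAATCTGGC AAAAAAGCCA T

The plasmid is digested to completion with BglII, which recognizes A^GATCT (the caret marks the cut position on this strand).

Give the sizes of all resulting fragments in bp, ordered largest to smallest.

BglII sites (AGATCT) start at positions 40, 117, 124.
BglII cuts after the first base of each site, so after positions 40, 117, 124.
Circular molecule, 3 cuts → 3 fragments:
  41–117 → 77 bp
  118–124 → 7 bp
  125–211 then 1–40 → 87 + 40 = 127 bp
Sorted largest to smallest: 127, 77, 7 bp.

127, 77, 7 bp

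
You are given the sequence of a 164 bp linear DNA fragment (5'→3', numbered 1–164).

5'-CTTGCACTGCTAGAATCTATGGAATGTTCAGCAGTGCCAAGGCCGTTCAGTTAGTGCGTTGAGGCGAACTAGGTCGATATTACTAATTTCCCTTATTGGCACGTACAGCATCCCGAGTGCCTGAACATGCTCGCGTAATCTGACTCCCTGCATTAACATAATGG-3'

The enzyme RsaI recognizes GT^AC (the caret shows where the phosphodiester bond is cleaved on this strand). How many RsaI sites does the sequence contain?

1

GTAC occurs starting at position 103.
RsaI cuts at 1 site.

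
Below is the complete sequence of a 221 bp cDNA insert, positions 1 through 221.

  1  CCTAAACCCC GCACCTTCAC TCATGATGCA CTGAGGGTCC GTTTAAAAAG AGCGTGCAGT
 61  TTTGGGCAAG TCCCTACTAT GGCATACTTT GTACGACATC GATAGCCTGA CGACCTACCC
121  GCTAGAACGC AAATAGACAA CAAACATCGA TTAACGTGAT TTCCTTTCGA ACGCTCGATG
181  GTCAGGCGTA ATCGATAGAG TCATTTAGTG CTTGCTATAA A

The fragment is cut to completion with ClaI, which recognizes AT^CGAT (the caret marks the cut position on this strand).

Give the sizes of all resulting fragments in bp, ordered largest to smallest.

99, 48, 45, 29 bp

ClaI sites (ATCGAT) start at positions 98, 146, 191.
ClaI cuts after base 2 of each site, so after positions 99, 147, 192.
Linear molecule, 3 cuts → 4 fragments:
  1–99 → 99 bp
  100–147 → 48 bp
  148–192 → 45 bp
  193–221 → 29 bp
Sorted largest to smallest: 99, 48, 45, 29 bp.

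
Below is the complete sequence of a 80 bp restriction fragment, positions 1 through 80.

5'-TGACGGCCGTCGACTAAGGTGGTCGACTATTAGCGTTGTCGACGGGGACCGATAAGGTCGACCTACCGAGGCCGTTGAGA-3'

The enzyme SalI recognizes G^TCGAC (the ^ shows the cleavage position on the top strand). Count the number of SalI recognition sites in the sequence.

GTCGAC occurs starting at positions 9, 22, 38, 57.
SalI cuts at 4 sites.

4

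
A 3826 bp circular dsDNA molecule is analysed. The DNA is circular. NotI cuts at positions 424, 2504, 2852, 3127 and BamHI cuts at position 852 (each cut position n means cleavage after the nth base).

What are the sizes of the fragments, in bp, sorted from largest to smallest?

Combined cut positions (sorted): 424, 852, 2504, 2852, 3127.
Circular molecule, 5 cuts → 5 fragments:
  852 − 424 = 428 bp
  2504 − 852 = 1652 bp
  2852 − 2504 = 348 bp
  3127 − 2852 = 275 bp
  wrap: 3826 − 3127 + 424 = 1123 bp
Sorted largest to smallest: 1652, 1123, 428, 348, 275 bp.

1652, 1123, 428, 348, 275 bp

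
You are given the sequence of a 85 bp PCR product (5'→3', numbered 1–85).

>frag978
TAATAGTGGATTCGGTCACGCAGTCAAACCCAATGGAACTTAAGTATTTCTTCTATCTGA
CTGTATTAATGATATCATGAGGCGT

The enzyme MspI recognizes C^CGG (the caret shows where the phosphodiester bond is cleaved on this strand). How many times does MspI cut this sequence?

No occurrence of CCGG is present in the sequence.
MspI does not cut: 0 sites.

0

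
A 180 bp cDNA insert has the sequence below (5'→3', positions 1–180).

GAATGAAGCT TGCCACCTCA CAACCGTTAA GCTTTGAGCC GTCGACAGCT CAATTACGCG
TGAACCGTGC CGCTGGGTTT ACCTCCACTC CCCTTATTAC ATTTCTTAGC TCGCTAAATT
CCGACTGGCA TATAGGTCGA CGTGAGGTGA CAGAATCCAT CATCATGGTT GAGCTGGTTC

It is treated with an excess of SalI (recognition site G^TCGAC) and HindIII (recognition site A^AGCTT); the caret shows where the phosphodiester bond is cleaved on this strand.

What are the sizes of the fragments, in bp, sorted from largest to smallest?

95, 44, 23, 12, 6 bp

SalI sites (GTCGAC) start at positions 41, 136.
SalI cuts after the first base of each site, so after positions 41, 136.
HindIII sites (AAGCTT) start at positions 6, 29.
HindIII cuts after the first base of each site, so after positions 6, 29.
Combined cut positions: 6, 29, 41, 136.
Linear molecule, 4 cuts → 5 fragments:
  1–6 → 6 bp
  7–29 → 23 bp
  30–41 → 12 bp
  42–136 → 95 bp
  137–180 → 44 bp
Sorted largest to smallest: 95, 44, 23, 12, 6 bp.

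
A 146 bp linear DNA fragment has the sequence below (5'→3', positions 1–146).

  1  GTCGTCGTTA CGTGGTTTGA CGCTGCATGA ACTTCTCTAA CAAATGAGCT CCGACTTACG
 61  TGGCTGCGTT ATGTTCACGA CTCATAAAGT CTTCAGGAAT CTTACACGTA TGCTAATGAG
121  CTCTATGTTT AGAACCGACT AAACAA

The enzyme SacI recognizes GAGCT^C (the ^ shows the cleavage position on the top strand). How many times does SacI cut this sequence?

2

GAGCTC occurs starting at positions 46, 118.
SacI cuts at 2 sites.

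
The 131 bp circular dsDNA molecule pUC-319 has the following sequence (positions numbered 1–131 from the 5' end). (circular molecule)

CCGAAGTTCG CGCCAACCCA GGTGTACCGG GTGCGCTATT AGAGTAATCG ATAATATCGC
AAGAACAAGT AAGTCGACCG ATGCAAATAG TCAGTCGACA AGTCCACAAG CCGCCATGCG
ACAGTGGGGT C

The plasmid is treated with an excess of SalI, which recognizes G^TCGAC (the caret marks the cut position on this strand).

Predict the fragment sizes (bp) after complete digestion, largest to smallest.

SalI sites (GTCGAC) start at positions 73, 94.
SalI cuts after the first base of each site, so after positions 73, 94.
Circular molecule, 2 cuts → 2 fragments:
  74–94 → 21 bp
  95–131 then 1–73 → 37 + 73 = 110 bp
Sorted largest to smallest: 110, 21 bp.

110, 21 bp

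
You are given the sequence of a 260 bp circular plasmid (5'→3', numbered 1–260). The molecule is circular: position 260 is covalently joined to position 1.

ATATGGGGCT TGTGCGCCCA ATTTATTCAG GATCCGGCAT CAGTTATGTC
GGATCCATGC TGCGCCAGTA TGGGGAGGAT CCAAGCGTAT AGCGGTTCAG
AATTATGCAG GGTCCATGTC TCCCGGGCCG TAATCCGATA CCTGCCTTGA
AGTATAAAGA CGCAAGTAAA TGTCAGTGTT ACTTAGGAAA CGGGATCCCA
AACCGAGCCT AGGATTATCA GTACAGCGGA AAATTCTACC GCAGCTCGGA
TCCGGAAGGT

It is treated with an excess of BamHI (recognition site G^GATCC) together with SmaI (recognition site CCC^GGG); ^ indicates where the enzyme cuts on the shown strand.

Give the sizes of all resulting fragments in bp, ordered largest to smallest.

69, 55, 47, 42, 26, 21 bp

BamHI sites (GGATCC) start at positions 30, 51, 77, 193, 248.
BamHI cuts after the first base of each site, so after positions 30, 51, 77, 193, 248.
The SmaI site (CCCGGG) starts at position 122.
SmaI cuts after base 3 of each site, so after position 124.
Combined cut positions: 30, 51, 77, 124, 193, 248.
Circular molecule, 6 cuts → 6 fragments:
  31–51 → 21 bp
  52–77 → 26 bp
  78–124 → 47 bp
  125–193 → 69 bp
  194–248 → 55 bp
  249–260 then 1–30 → 12 + 30 = 42 bp
Sorted largest to smallest: 69, 55, 47, 42, 26, 21 bp.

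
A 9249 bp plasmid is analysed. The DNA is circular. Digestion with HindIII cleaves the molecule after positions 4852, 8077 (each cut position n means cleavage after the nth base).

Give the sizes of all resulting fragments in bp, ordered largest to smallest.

Circular molecule, 2 cuts → 2 fragments:
  8077 − 4852 = 3225 bp
  wrap: 9249 − 8077 + 4852 = 6024 bp
Sorted largest to smallest: 6024, 3225 bp.

6024, 3225 bp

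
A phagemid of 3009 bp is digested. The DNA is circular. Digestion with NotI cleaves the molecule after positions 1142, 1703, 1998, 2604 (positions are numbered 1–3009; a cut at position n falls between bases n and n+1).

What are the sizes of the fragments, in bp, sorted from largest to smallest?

1547, 606, 561, 295 bp

Circular molecule, 4 cuts → 4 fragments:
  1703 − 1142 = 561 bp
  1998 − 1703 = 295 bp
  2604 − 1998 = 606 bp
  wrap: 3009 − 2604 + 1142 = 1547 bp
Sorted largest to smallest: 1547, 606, 561, 295 bp.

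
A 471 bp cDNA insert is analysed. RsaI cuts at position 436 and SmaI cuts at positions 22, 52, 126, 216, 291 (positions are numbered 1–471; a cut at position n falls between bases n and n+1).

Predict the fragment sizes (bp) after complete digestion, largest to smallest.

Combined cut positions (sorted): 22, 52, 126, 216, 291, 436.
Linear molecule, 6 cuts → 7 fragments:
  22 − 0 = 22 bp
  52 − 22 = 30 bp
  126 − 52 = 74 bp
  216 − 126 = 90 bp
  291 − 216 = 75 bp
  436 − 291 = 145 bp
  471 − 436 = 35 bp
Sorted largest to smallest: 145, 90, 75, 74, 35, 30, 22 bp.

145, 90, 75, 74, 35, 30, 22 bp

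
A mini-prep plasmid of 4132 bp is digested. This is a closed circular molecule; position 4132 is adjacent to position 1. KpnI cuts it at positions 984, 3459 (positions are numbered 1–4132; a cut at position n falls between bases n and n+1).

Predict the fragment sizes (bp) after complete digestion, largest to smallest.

Circular molecule, 2 cuts → 2 fragments:
  3459 − 984 = 2475 bp
  wrap: 4132 − 3459 + 984 = 1657 bp
Sorted largest to smallest: 2475, 1657 bp.

2475, 1657 bp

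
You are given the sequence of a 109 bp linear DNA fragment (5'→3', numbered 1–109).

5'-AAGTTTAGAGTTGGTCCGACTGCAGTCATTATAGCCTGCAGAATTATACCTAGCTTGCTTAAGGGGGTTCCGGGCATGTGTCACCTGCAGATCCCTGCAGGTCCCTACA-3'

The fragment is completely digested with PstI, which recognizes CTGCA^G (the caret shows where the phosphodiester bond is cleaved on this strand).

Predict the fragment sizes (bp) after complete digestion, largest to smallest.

49, 24, 16, 10, 10 bp

PstI sites (CTGCAG) start at positions 20, 36, 85, 95.
PstI cuts after base 5 of each site (before the last base), so after positions 24, 40, 89, 99.
Linear molecule, 4 cuts → 5 fragments:
  1–24 → 24 bp
  25–40 → 16 bp
  41–89 → 49 bp
  90–99 → 10 bp
  100–109 → 10 bp
Sorted largest to smallest: 49, 24, 16, 10, 10 bp.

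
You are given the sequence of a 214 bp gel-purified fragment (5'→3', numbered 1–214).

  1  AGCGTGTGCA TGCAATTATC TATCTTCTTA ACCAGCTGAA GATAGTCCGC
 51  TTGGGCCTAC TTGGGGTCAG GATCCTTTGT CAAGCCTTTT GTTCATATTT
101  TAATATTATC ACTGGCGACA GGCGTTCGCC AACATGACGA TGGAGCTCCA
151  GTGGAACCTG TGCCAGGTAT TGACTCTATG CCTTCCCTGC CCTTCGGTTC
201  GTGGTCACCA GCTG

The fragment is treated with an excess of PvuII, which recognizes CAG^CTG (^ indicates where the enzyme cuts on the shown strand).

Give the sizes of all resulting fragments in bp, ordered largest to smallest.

176, 35, 3 bp

PvuII sites (CAGCTG) start at positions 33, 209.
PvuII cuts after base 3 of each site, so after positions 35, 211.
Linear molecule, 2 cuts → 3 fragments:
  1–35 → 35 bp
  36–211 → 176 bp
  212–214 → 3 bp
Sorted largest to smallest: 176, 35, 3 bp.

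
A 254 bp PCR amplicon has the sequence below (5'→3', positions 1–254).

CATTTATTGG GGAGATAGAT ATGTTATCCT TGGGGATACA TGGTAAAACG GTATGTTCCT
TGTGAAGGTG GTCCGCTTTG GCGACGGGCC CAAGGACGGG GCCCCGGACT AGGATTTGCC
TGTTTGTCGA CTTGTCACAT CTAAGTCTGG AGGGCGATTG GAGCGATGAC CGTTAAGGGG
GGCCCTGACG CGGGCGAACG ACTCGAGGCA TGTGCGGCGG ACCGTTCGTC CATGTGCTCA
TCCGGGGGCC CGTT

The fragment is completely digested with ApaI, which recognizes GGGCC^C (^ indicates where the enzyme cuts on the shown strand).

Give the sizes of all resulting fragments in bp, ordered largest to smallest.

ApaI sites (GGGCCC) start at positions 86, 99, 180, 246.
ApaI cuts after base 5 of each site (before the last base), so after positions 90, 103, 184, 250.
Linear molecule, 4 cuts → 5 fragments:
  1–90 → 90 bp
  91–103 → 13 bp
  104–184 → 81 bp
  185–250 → 66 bp
  251–254 → 4 bp
Sorted largest to smallest: 90, 81, 66, 13, 4 bp.

90, 81, 66, 13, 4 bp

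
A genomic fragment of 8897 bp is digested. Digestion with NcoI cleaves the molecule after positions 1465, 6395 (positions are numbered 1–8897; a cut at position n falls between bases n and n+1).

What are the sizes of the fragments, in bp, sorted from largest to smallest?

4930, 2502, 1465 bp

Linear molecule, 2 cuts → 3 fragments:
  1465 − 0 = 1465 bp
  6395 − 1465 = 4930 bp
  8897 − 6395 = 2502 bp
Sorted largest to smallest: 4930, 2502, 1465 bp.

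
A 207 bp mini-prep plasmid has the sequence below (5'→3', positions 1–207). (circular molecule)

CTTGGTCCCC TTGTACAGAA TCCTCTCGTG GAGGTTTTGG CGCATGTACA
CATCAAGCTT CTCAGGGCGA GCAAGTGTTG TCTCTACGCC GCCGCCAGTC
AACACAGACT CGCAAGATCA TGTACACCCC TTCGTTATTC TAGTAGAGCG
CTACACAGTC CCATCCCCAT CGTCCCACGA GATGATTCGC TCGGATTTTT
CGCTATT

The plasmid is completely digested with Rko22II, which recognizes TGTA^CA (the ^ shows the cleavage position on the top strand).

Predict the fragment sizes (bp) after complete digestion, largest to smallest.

98, 76, 33 bp

Rko22II sites (TGTACA) start at positions 12, 45, 121.
Rko22II cuts after base 4 of each site, so after positions 15, 48, 124.
Circular molecule, 3 cuts → 3 fragments:
  16–48 → 33 bp
  49–124 → 76 bp
  125–207 then 1–15 → 83 + 15 = 98 bp
Sorted largest to smallest: 98, 76, 33 bp.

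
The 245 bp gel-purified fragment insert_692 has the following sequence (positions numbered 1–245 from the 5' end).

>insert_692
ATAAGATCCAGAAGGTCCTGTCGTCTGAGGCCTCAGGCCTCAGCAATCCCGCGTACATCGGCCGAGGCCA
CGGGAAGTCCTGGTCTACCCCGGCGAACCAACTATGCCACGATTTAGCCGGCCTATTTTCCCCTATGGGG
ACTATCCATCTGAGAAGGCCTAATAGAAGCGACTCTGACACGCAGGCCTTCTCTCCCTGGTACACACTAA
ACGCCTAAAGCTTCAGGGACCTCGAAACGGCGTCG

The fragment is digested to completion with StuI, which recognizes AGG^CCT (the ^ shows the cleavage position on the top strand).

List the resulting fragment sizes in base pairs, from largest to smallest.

121, 59, 30, 28, 7 bp

StuI sites (AGGCCT) start at positions 28, 35, 156, 184.
StuI cuts after base 3 of each site, so after positions 30, 37, 158, 186.
Linear molecule, 4 cuts → 5 fragments:
  1–30 → 30 bp
  31–37 → 7 bp
  38–158 → 121 bp
  159–186 → 28 bp
  187–245 → 59 bp
Sorted largest to smallest: 121, 59, 30, 28, 7 bp.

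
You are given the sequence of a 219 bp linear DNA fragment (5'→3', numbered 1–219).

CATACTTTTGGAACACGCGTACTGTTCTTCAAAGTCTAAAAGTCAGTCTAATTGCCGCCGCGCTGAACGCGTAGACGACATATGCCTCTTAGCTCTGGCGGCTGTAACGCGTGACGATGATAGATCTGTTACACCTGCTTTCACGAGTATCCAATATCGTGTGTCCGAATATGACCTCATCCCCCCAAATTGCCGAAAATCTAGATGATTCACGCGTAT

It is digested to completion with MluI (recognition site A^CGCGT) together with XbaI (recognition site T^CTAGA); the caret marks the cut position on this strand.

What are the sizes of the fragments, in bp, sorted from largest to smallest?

93, 52, 40, 15, 12, 7 bp

MluI sites (ACGCGT) start at positions 15, 67, 107, 212.
MluI cuts after the first base of each site, so after positions 15, 67, 107, 212.
The XbaI site (TCTAGA) starts at position 200.
XbaI cuts after the first base of each site, so after position 200.
Combined cut positions: 15, 67, 107, 200, 212.
Linear molecule, 5 cuts → 6 fragments:
  1–15 → 15 bp
  16–67 → 52 bp
  68–107 → 40 bp
  108–200 → 93 bp
  201–212 → 12 bp
  213–219 → 7 bp
Sorted largest to smallest: 93, 52, 40, 15, 12, 7 bp.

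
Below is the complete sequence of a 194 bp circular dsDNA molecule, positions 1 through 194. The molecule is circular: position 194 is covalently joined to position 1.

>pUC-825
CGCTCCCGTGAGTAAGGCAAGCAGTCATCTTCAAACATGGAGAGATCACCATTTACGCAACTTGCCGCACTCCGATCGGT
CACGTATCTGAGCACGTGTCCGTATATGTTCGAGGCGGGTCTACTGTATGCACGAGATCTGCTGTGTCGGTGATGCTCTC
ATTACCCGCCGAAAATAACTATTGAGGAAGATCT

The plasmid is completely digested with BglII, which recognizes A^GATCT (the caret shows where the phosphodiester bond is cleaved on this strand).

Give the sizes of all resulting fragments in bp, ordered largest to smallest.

140, 54 bp

BglII sites (AGATCT) start at positions 135, 189.
BglII cuts after the first base of each site, so after positions 135, 189.
Circular molecule, 2 cuts → 2 fragments:
  136–189 → 54 bp
  190–194 then 1–135 → 5 + 135 = 140 bp
Sorted largest to smallest: 140, 54 bp.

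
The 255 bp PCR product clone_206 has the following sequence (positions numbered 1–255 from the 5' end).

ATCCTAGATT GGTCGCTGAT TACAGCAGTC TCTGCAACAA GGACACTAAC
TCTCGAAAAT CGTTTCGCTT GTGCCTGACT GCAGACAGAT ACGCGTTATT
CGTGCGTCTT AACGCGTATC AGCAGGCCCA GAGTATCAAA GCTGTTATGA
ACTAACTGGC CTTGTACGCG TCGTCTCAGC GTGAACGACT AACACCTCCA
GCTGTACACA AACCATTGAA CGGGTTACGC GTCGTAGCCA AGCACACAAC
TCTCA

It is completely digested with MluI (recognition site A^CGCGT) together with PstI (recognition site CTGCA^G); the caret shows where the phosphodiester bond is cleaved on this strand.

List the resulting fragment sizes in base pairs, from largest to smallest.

MluI sites (ACGCGT) start at positions 91, 112, 166, 227.
MluI cuts after the first base of each site, so after positions 91, 112, 166, 227.
The PstI site (CTGCAG) starts at position 79.
PstI cuts after base 5 of each site (before the last base), so after position 83.
Combined cut positions: 83, 91, 112, 166, 227.
Linear molecule, 5 cuts → 6 fragments:
  1–83 → 83 bp
  84–91 → 8 bp
  92–112 → 21 bp
  113–166 → 54 bp
  167–227 → 61 bp
  228–255 → 28 bp
Sorted largest to smallest: 83, 61, 54, 28, 21, 8 bp.

83, 61, 54, 28, 21, 8 bp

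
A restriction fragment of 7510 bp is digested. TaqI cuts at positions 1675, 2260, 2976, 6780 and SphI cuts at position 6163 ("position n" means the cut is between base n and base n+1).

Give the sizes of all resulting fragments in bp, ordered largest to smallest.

3187, 1675, 730, 716, 617, 585 bp

Combined cut positions (sorted): 1675, 2260, 2976, 6163, 6780.
Linear molecule, 5 cuts → 6 fragments:
  1675 − 0 = 1675 bp
  2260 − 1675 = 585 bp
  2976 − 2260 = 716 bp
  6163 − 2976 = 3187 bp
  6780 − 6163 = 617 bp
  7510 − 6780 = 730 bp
Sorted largest to smallest: 3187, 1675, 730, 716, 617, 585 bp.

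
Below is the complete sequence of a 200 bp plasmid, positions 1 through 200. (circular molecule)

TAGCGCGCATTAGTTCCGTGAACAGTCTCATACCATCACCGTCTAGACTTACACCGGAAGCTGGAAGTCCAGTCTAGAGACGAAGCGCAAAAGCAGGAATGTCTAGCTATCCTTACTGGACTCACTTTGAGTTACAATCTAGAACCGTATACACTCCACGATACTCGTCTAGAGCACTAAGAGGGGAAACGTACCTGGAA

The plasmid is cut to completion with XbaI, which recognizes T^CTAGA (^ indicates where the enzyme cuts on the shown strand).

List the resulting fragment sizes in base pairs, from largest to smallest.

74, 65, 31, 30 bp

XbaI sites (TCTAGA) start at positions 42, 73, 138, 168.
XbaI cuts after the first base of each site, so after positions 42, 73, 138, 168.
Circular molecule, 4 cuts → 4 fragments:
  43–73 → 31 bp
  74–138 → 65 bp
  139–168 → 30 bp
  169–200 then 1–42 → 32 + 42 = 74 bp
Sorted largest to smallest: 74, 65, 31, 30 bp.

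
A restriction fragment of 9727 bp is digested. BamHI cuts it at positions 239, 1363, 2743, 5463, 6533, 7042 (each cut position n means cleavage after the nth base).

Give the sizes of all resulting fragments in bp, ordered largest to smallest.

Linear molecule, 6 cuts → 7 fragments:
  239 − 0 = 239 bp
  1363 − 239 = 1124 bp
  2743 − 1363 = 1380 bp
  5463 − 2743 = 2720 bp
  6533 − 5463 = 1070 bp
  7042 − 6533 = 509 bp
  9727 − 7042 = 2685 bp
Sorted largest to smallest: 2720, 2685, 1380, 1124, 1070, 509, 239 bp.

2720, 2685, 1380, 1124, 1070, 509, 239 bp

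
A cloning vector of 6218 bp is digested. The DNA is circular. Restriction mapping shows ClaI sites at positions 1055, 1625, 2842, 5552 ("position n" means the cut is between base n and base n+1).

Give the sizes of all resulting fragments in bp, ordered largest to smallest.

2710, 1721, 1217, 570 bp

Circular molecule, 4 cuts → 4 fragments:
  1625 − 1055 = 570 bp
  2842 − 1625 = 1217 bp
  5552 − 2842 = 2710 bp
  wrap: 6218 − 5552 + 1055 = 1721 bp
Sorted largest to smallest: 2710, 1721, 1217, 570 bp.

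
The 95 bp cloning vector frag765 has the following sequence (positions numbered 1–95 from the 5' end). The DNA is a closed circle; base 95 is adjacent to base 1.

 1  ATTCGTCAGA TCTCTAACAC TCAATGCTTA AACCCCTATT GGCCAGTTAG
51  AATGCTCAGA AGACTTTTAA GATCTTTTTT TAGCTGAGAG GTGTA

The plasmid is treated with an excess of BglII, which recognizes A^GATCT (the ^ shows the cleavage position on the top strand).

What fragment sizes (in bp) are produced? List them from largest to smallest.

BglII sites (AGATCT) start at positions 8, 70.
BglII cuts after the first base of each site, so after positions 8, 70.
Circular molecule, 2 cuts → 2 fragments:
  9–70 → 62 bp
  71–95 then 1–8 → 25 + 8 = 33 bp
Sorted largest to smallest: 62, 33 bp.

62, 33 bp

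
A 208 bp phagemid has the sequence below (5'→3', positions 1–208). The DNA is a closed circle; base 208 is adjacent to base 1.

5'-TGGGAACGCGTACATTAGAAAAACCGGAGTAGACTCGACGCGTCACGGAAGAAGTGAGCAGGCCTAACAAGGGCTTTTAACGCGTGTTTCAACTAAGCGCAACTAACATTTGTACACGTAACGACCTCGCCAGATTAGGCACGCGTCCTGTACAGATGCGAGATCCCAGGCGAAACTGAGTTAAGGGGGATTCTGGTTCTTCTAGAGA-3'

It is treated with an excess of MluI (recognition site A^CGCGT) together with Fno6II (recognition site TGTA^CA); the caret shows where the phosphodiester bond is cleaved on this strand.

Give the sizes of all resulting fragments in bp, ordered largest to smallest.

MluI sites (ACGCGT) start at positions 6, 38, 80, 141.
MluI cuts after the first base of each site, so after positions 6, 38, 80, 141.
Fno6II sites (TGTACA) start at positions 111, 149.
Fno6II cuts after base 4 of each site, so after positions 114, 152.
Combined cut positions: 6, 38, 80, 114, 141, 152.
Circular molecule, 6 cuts → 6 fragments:
  7–38 → 32 bp
  39–80 → 42 bp
  81–114 → 34 bp
  115–141 → 27 bp
  142–152 → 11 bp
  153–208 then 1–6 → 56 + 6 = 62 bp
Sorted largest to smallest: 62, 42, 34, 32, 27, 11 bp.

62, 42, 34, 32, 27, 11 bp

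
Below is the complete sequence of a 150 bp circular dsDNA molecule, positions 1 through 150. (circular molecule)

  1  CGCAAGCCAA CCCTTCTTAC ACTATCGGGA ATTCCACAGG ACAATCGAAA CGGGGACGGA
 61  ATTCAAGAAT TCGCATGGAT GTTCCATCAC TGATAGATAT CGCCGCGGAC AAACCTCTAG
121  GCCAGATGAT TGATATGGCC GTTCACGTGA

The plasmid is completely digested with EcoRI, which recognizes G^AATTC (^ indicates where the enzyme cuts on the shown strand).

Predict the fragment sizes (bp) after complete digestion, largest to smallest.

EcoRI sites (GAATTC) start at positions 29, 59, 67.
EcoRI cuts after the first base of each site, so after positions 29, 59, 67.
Circular molecule, 3 cuts → 3 fragments:
  30–59 → 30 bp
  60–67 → 8 bp
  68–150 then 1–29 → 83 + 29 = 112 bp
Sorted largest to smallest: 112, 30, 8 bp.

112, 30, 8 bp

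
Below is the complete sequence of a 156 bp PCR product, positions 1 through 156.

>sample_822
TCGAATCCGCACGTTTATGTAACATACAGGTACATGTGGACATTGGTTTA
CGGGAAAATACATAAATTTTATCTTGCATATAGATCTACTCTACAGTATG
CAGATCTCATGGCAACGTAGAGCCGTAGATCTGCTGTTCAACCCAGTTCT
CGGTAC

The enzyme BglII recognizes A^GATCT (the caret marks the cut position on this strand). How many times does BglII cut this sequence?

3

AGATCT occurs starting at positions 82, 102, 127.
BglII cuts at 3 sites.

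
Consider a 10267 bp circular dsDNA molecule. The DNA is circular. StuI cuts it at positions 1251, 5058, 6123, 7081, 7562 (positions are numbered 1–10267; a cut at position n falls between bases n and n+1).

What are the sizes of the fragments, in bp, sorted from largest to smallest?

Circular molecule, 5 cuts → 5 fragments:
  5058 − 1251 = 3807 bp
  6123 − 5058 = 1065 bp
  7081 − 6123 = 958 bp
  7562 − 7081 = 481 bp
  wrap: 10267 − 7562 + 1251 = 3956 bp
Sorted largest to smallest: 3956, 3807, 1065, 958, 481 bp.

3956, 3807, 1065, 958, 481 bp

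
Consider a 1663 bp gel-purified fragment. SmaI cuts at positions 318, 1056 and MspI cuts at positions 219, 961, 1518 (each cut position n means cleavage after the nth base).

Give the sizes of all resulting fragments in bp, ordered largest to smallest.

643, 462, 219, 145, 99, 95 bp

Combined cut positions (sorted): 219, 318, 961, 1056, 1518.
Linear molecule, 5 cuts → 6 fragments:
  219 − 0 = 219 bp
  318 − 219 = 99 bp
  961 − 318 = 643 bp
  1056 − 961 = 95 bp
  1518 − 1056 = 462 bp
  1663 − 1518 = 145 bp
Sorted largest to smallest: 643, 462, 219, 145, 99, 95 bp.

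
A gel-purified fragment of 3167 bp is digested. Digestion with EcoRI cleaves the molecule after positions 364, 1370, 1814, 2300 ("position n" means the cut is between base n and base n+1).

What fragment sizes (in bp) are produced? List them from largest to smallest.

Linear molecule, 4 cuts → 5 fragments:
  364 − 0 = 364 bp
  1370 − 364 = 1006 bp
  1814 − 1370 = 444 bp
  2300 − 1814 = 486 bp
  3167 − 2300 = 867 bp
Sorted largest to smallest: 1006, 867, 486, 444, 364 bp.

1006, 867, 486, 444, 364 bp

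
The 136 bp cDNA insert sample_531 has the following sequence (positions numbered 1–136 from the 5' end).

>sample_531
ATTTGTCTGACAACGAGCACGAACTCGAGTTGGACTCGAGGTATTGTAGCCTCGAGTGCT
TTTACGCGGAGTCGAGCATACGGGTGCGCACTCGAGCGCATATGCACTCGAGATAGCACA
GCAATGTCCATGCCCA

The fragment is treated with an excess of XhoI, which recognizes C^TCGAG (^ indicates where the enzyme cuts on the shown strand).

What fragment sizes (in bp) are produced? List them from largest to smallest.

40, 29, 24, 16, 16, 11 bp

XhoI sites (CTCGAG) start at positions 24, 35, 51, 91, 107.
XhoI cuts after the first base of each site, so after positions 24, 35, 51, 91, 107.
Linear molecule, 5 cuts → 6 fragments:
  1–24 → 24 bp
  25–35 → 11 bp
  36–51 → 16 bp
  52–91 → 40 bp
  92–107 → 16 bp
  108–136 → 29 bp
Sorted largest to smallest: 40, 29, 24, 16, 16, 11 bp.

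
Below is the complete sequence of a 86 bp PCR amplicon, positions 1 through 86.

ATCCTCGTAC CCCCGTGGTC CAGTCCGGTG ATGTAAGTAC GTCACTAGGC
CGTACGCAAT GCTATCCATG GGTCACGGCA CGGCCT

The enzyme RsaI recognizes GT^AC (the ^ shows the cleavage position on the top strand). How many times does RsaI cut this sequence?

GTAC occurs starting at positions 7, 37, 52.
RsaI cuts at 3 sites.

3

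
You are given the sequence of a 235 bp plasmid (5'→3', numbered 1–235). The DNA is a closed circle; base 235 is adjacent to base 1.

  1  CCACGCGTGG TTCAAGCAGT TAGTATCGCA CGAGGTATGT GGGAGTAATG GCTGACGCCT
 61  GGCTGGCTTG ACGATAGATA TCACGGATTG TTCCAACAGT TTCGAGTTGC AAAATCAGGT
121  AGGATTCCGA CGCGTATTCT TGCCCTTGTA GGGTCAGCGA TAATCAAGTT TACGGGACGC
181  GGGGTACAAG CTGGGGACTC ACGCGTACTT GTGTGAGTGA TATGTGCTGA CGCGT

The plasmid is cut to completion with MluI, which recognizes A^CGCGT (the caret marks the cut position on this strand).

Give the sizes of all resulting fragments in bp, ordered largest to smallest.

MluI sites (ACGCGT) start at positions 3, 130, 201, 230.
MluI cuts after the first base of each site, so after positions 3, 130, 201, 230.
Circular molecule, 4 cuts → 4 fragments:
  4–130 → 127 bp
  131–201 → 71 bp
  202–230 → 29 bp
  231–235 then 1–3 → 5 + 3 = 8 bp
Sorted largest to smallest: 127, 71, 29, 8 bp.

127, 71, 29, 8 bp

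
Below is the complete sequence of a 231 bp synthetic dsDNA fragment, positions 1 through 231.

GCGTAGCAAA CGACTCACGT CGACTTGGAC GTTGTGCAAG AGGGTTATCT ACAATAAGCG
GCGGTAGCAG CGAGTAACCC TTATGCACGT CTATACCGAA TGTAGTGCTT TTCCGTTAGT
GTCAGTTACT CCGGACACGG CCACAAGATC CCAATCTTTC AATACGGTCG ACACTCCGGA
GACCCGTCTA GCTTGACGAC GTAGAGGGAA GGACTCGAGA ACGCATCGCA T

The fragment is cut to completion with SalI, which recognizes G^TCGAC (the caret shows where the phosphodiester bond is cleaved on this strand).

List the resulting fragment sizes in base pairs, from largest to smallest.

SalI sites (GTCGAC) start at positions 19, 167.
SalI cuts after the first base of each site, so after positions 19, 167.
Linear molecule, 2 cuts → 3 fragments:
  1–19 → 19 bp
  20–167 → 148 bp
  168–231 → 64 bp
Sorted largest to smallest: 148, 64, 19 bp.

148, 64, 19 bp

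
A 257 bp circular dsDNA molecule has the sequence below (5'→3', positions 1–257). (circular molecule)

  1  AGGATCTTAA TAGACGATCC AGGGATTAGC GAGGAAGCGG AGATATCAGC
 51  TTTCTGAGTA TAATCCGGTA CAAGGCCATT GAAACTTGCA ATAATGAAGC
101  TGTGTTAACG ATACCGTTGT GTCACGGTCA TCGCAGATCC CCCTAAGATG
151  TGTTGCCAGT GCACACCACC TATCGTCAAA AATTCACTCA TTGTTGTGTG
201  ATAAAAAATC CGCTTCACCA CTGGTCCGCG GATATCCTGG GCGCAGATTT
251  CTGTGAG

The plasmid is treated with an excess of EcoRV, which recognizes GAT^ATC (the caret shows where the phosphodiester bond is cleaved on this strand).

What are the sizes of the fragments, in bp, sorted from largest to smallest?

EcoRV sites (GATATC) start at positions 42, 231.
EcoRV cuts after base 3 of each site, so after positions 44, 233.
Circular molecule, 2 cuts → 2 fragments:
  45–233 → 189 bp
  234–257 then 1–44 → 24 + 44 = 68 bp
Sorted largest to smallest: 189, 68 bp.

189, 68 bp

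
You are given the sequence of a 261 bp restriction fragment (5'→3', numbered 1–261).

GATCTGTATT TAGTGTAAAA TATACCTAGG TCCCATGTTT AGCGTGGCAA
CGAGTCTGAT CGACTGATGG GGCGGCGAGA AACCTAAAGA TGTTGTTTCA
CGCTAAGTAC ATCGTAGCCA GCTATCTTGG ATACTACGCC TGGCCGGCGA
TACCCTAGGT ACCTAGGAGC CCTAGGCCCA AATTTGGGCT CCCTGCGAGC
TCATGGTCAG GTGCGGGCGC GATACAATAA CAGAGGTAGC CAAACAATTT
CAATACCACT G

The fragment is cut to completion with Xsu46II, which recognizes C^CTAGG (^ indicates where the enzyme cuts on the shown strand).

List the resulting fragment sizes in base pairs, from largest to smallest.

Xsu46II sites (CCTAGG) start at positions 25, 154, 162, 171.
Xsu46II cuts after the first base of each site, so after positions 25, 154, 162, 171.
Linear molecule, 4 cuts → 5 fragments:
  1–25 → 25 bp
  26–154 → 129 bp
  155–162 → 8 bp
  163–171 → 9 bp
  172–261 → 90 bp
Sorted largest to smallest: 129, 90, 25, 9, 8 bp.

129, 90, 25, 9, 8 bp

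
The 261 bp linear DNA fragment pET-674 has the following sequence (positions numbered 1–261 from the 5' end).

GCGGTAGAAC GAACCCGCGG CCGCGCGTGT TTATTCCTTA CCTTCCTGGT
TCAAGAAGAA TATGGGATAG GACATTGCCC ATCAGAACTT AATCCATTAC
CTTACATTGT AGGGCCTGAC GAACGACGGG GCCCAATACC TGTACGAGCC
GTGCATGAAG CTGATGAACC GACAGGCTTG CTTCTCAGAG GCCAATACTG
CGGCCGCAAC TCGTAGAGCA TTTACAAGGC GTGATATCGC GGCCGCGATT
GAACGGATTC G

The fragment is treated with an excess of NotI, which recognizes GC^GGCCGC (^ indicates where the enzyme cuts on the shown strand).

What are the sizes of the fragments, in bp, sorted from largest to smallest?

NotI sites (GCGGCCGC) start at positions 17, 200, 239.
NotI cuts after base 2 of each site, so after positions 18, 201, 240.
Linear molecule, 3 cuts → 4 fragments:
  1–18 → 18 bp
  19–201 → 183 bp
  202–240 → 39 bp
  241–261 → 21 bp
Sorted largest to smallest: 183, 39, 21, 18 bp.

183, 39, 21, 18 bp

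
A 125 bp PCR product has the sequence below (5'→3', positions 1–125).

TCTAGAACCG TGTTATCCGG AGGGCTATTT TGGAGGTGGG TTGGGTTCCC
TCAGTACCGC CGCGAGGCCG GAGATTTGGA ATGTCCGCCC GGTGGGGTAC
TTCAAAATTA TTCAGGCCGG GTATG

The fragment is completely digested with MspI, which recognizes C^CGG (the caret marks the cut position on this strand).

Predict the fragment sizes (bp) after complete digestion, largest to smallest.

51, 28, 21, 17, 8 bp

MspI sites (CCGG) start at positions 17, 68, 89, 117.
MspI cuts after the first base of each site, so after positions 17, 68, 89, 117.
Linear molecule, 4 cuts → 5 fragments:
  1–17 → 17 bp
  18–68 → 51 bp
  69–89 → 21 bp
  90–117 → 28 bp
  118–125 → 8 bp
Sorted largest to smallest: 51, 28, 21, 17, 8 bp.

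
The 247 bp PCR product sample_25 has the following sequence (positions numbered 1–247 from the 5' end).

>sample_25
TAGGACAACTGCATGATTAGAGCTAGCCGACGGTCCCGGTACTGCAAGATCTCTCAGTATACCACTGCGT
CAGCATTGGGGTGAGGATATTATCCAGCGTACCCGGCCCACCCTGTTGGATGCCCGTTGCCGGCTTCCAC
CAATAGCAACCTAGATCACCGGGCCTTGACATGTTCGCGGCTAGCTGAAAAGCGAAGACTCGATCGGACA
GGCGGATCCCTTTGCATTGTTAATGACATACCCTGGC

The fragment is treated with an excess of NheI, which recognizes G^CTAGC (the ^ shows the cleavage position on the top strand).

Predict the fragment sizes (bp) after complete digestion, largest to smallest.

NheI sites (GCTAGC) start at positions 22, 180.
NheI cuts after the first base of each site, so after positions 22, 180.
Linear molecule, 2 cuts → 3 fragments:
  1–22 → 22 bp
  23–180 → 158 bp
  181–247 → 67 bp
Sorted largest to smallest: 158, 67, 22 bp.

158, 67, 22 bp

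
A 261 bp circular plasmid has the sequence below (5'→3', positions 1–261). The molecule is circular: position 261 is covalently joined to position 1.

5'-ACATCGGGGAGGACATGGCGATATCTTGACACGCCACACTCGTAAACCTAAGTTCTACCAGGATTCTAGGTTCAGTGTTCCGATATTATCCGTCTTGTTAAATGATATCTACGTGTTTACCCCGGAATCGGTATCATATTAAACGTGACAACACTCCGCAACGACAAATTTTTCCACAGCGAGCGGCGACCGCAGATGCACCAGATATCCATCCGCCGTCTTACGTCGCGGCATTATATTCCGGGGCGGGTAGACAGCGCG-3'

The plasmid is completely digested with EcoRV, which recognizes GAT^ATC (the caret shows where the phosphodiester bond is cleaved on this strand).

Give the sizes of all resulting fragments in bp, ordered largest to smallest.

EcoRV sites (GATATC) start at positions 20, 104, 204.
EcoRV cuts after base 3 of each site, so after positions 22, 106, 206.
Circular molecule, 3 cuts → 3 fragments:
  23–106 → 84 bp
  107–206 → 100 bp
  207–261 then 1–22 → 55 + 22 = 77 bp
Sorted largest to smallest: 100, 84, 77 bp.

100, 84, 77 bp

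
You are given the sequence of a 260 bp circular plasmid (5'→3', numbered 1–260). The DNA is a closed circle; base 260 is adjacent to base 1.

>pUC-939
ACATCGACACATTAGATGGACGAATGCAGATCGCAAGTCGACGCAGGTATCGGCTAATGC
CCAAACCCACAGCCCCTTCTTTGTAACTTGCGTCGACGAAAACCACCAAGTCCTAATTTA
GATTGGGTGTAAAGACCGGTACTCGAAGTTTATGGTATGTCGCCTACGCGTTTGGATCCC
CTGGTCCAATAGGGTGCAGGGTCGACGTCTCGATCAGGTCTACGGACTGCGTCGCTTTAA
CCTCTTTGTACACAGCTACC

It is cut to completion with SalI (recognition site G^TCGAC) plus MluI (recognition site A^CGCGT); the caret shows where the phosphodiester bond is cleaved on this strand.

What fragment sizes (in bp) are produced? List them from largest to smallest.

SalI sites (GTCGAC) start at positions 37, 92, 201.
SalI cuts after the first base of each site, so after positions 37, 92, 201.
The MluI site (ACGCGT) starts at position 166.
MluI cuts after the first base of each site, so after position 166.
Combined cut positions: 37, 92, 166, 201.
Circular molecule, 4 cuts → 4 fragments:
  38–92 → 55 bp
  93–166 → 74 bp
  167–201 → 35 bp
  202–260 then 1–37 → 59 + 37 = 96 bp
Sorted largest to smallest: 96, 74, 55, 35 bp.

96, 74, 55, 35 bp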